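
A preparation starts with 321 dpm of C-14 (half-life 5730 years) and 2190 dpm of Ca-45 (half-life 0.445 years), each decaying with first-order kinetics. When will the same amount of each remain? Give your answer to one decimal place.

1.2 years

Set 321·(1/2)^(t/5730) = 2190·(1/2)^(t/0.445).
Taking log₂: log₂(321/2190) = t·(1/5730 − 1/0.445).
log₂(0.14658) = -2.7703; 1/5730 − 1/0.445 = -2.247.
t = -2.7703 / -2.247 ≈ 1.2329 years.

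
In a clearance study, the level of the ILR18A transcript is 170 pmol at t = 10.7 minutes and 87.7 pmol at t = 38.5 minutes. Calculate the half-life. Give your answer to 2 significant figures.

Over Δt = 38.5 − 10.7 = 27.8 minutes, the level fell by a factor of 170/87.7 ≈ 1.9384.
n = log₂(1.9384) ≈ 0.95489 half-lives, so t½ = 27.8/0.95489 ≈ 29.113 minutes.

29 minutes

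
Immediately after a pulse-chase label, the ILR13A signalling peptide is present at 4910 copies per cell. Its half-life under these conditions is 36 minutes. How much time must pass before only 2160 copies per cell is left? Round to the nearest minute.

43 minutes

Fraction remaining = 2160/4910 ≈ 0.43992.
n = log₂(4910/2160) = ln(2.2731)/ln 2 ≈ 1.1847 half-lives.
t = n × t½ = 1.1847 × 36 ≈ 42.649 minutes.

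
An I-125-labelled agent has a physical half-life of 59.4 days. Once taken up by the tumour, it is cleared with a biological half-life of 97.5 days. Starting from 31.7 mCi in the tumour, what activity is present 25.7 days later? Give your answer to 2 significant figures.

1/t_eff = 1/t_phys + 1/t_biol = 1/59.4 + 1/97.5 = 0.027091 per day.
t_eff = 59.4 × 97.5 / (59.4 + 97.5) ≈ 36.912 days.
Remaining = 31.7 × (1/2)^(25.7/36.912) = 31.7 × (1/2)^0.69625 ≈ 19.564 mCi.

20 mCi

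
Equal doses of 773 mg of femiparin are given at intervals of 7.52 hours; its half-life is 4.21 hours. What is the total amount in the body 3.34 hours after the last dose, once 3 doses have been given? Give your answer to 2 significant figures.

The 3 doses were given 18.38, 10.86, 3.34 hours ago.
Total = 773·(1/2)^(18.38/4.21) + 773·(1/2)^(10.86/4.21) + 773·(1/2)^(3.34/4.21)
      = 37.492 + 129.32 + 446.02 ≈ 612.83 mg.

610 mg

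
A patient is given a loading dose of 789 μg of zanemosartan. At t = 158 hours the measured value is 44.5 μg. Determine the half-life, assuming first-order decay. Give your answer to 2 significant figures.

A/A₀ = 44.5/789 ≈ 0.056401.
n = log₂(17.73) ≈ 4.1481 half-lives elapsed in 158 hours.
t½ = 158/4.1481 ≈ 38.089 hours.

38 hours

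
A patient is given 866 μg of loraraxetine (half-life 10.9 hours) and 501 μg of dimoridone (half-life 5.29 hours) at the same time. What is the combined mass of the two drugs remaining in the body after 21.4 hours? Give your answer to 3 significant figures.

252 μg

loraraxetine: 866 × (1/2)^(21.4/10.9) = 866 × (1/2)^1.9633 ≈ 222.08 μg.
dimoridone: 501 × (1/2)^(21.4/5.29) = 501 × (1/2)^4.0454 ≈ 30.343 μg.
Total = 222.08 + 30.343 ≈ 252.42 μg.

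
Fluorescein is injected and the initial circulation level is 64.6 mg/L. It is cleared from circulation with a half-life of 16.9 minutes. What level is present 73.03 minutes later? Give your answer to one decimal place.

Number of half-lives: n = 73.03/16.9 ≈ 4.3213.
Remaining = 64.6 × (1/2)^4.3213 = 64.6 × 0.050022 ≈ 3.2314 mg/L.

3.2 mg/L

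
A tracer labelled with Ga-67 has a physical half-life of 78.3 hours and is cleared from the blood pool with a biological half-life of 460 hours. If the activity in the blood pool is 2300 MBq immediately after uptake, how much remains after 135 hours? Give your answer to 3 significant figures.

568 MBq

1/t_eff = 1/t_phys + 1/t_biol = 1/78.3 + 1/460 = 0.014945 per hour.
t_eff = 78.3 × 460 / (78.3 + 460) ≈ 66.911 hours.
Remaining = 2300 × (1/2)^(135/66.911) = 2300 × (1/2)^2.0176 ≈ 568.02 MBq.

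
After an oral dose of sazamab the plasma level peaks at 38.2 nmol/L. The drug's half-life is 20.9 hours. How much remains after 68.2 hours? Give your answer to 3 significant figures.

3.98 nmol/L

Number of half-lives: n = 68.2/20.9 ≈ 3.2632.
Remaining = 38.2 × (1/2)^3.2632 = 38.2 × 0.10416 ≈ 3.9788 nmol/L.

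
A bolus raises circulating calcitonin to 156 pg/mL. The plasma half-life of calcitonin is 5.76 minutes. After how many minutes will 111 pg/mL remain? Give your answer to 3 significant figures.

Fraction remaining = 111/156 ≈ 0.71154.
n = log₂(156/111) = ln(1.4054)/ln 2 ≈ 0.49099 half-lives.
t = n × t½ = 0.49099 × 5.76 ≈ 2.8281 minutes.

2.83 minutes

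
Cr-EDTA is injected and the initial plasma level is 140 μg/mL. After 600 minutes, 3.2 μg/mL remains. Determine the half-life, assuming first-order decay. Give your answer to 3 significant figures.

110 minutes

A/A₀ = 3.2/140 ≈ 0.022857.
n = log₂(43.75) ≈ 5.4512 half-lives elapsed in 600 minutes.
t½ = 600/5.4512 ≈ 110.07 minutes.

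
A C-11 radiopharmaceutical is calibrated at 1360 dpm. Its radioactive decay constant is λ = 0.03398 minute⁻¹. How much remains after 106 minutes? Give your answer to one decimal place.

37.1 dpm

t½ = ln 2 / λ = 0.69315 / 0.03398 ≈ 20.399 minutes.
Number of half-lives: n = 106/20.399 ≈ 5.1964.
Remaining = 1360 × (1/2)^5.1964 = 1360 × 0.027272 ≈ 37.09 dpm.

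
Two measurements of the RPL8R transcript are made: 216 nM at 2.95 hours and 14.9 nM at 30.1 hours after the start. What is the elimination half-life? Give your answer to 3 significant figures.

Over Δt = 30.1 − 2.95 = 27.15 hours, the level fell by a factor of 216/14.9 ≈ 14.497.
n = log₂(14.497) ≈ 3.8576 half-lives, so t½ = 27.15/3.8576 ≈ 7.038 hours.

7.04 hours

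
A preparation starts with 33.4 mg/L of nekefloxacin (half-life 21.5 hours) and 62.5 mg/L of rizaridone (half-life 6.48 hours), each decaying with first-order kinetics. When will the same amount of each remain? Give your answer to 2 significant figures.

8.4 hours

Set 33.4·(1/2)^(t/21.5) = 62.5·(1/2)^(t/6.48).
Taking log₂: log₂(33.4/62.5) = t·(1/21.5 − 1/6.48).
log₂(0.5344) = -0.90401; 1/21.5 − 1/6.48 = -0.10781.
t = -0.90401 / -0.10781 ≈ 8.3852 hours.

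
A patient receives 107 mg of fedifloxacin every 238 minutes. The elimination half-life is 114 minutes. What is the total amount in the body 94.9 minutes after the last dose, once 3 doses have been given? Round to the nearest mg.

78 mg

The 3 doses were given 570.9, 332.9, 94.9 minutes ago.
Total = 107·(1/2)^(570.9/114) + 107·(1/2)^(332.9/114) + 107·(1/2)^(94.9/114)
      = 3.3255 + 14.136 + 60.088 ≈ 77.55 mg.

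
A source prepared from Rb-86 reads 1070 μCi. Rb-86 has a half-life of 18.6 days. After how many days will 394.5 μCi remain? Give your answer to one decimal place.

Fraction remaining = 394.5/1070 ≈ 0.36869.
n = log₂(1070/394.5) = ln(2.7123)/ln 2 ≈ 1.4395 half-lives.
t = n × t½ = 1.4395 × 18.6 ≈ 26.775 days.

26.8 days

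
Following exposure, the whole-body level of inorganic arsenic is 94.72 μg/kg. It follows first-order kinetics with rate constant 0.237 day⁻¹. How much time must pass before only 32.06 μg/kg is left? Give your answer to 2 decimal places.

t½ = ln 2 / k = 0.69315 / 0.237 ≈ 2.9247 days.
Fraction remaining = 32.06/94.72 ≈ 0.33847.
n = log₂(94.72/32.06) = ln(2.9545)/ln 2 ≈ 1.5629 half-lives.
t = n × t½ = 1.5629 × 2.9247 ≈ 4.571 days.

4.57 days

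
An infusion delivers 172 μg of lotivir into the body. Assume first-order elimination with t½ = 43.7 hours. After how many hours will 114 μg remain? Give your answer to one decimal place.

25.9 hours

Fraction remaining = 114/172 ≈ 0.66279.
n = log₂(172/114) = ln(1.5088)/ln 2 ≈ 0.59337 half-lives.
t = n × t½ = 0.59337 × 43.7 ≈ 25.93 hours.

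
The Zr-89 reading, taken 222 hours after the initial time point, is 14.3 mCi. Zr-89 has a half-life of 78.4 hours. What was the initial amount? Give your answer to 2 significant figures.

100 mCi

Number of half-lives elapsed: n = 222/78.4 ≈ 2.8316.
A₀ = A × 2^n = 14.3 × 2^2.8316 = 14.3 × 7.1188 ≈ 101.8 mCi.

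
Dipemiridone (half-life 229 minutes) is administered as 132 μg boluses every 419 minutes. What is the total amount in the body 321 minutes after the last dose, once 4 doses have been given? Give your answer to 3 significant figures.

69.1 μg

The 4 doses were given 1578, 1159, 740, 321 minutes ago.
Total = 132·(1/2)^(1578/229) + 132·(1/2)^(1159/229) + 132·(1/2)^(740/229) + 132·(1/2)^(321/229)
      = 1.1123 + 3.9539 + 14.054 + 49.958 ≈ 69.079 μg.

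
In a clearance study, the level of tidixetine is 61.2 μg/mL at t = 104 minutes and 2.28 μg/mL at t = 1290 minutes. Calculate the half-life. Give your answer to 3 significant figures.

Over Δt = 1290 − 104 = 1186 minutes, the level fell by a factor of 61.2/2.28 ≈ 26.842.
n = log₂(26.842) ≈ 4.7464 half-lives, so t½ = 1186/4.7464 ≈ 249.87 minutes.

250 minutes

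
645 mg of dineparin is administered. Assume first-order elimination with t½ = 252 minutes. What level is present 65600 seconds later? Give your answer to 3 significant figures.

Convert the elapsed time: 65600 seconds = 1093.33 minutes.
Number of half-lives: n = 1093.33/252 ≈ 4.3386.
Remaining = 645 × (1/2)^4.3386 = 645 × 0.049425 ≈ 31.879 mg.

31.9 mg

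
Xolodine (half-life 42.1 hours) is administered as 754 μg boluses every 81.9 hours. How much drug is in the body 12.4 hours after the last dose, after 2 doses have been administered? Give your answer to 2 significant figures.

770 μg

The 2 doses were given 94.3, 12.4 hours ago.
Total = 754·(1/2)^(94.3/42.1) + 754·(1/2)^(12.4/42.1)
      = 159.62 + 614.76 ≈ 774.38 μg.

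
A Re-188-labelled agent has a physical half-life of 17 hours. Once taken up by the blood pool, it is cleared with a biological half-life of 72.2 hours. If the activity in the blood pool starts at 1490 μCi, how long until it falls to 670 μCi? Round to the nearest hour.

1/t_eff = 1/t_phys + 1/t_biol = 1/17 + 1/72.2 = 0.072674 per hour.
t_eff = 17 × 72.2 / (17 + 72.2) ≈ 13.76 hours.
n = log₂(1490/670) ≈ 1.1531; t = 1.1531 × 13.76 ≈ 15.866 hours.

16 hours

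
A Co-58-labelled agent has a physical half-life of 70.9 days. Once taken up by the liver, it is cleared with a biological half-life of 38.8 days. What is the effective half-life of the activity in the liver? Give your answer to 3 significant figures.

1/t_eff = 1/t_phys + 1/t_biol = 1/70.9 + 1/38.8 = 0.039878 per day.
t_eff = 70.9 × 38.8 / (70.9 + 38.8) ≈ 25.077 days.

25.1 days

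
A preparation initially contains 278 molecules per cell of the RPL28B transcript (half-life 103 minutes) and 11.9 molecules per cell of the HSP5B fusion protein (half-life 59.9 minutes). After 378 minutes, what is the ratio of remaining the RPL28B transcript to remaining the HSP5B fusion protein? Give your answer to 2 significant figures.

150

RPL28B transcript: 278 × (1/2)^(378/103) = 278 × (1/2)^3.6699 ≈ 21.842 molecules per cell.
HSP5B fusion protein: 11.9 × (1/2)^(378/59.9) = 11.9 × (1/2)^6.3105 ≈ 0.14993 molecules per cell.
Ratio ≈ 21.842 / 0.14993 ≈ 145.68.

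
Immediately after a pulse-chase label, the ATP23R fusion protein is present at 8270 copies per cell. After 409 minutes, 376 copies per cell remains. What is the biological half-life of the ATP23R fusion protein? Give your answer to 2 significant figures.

A/A₀ = 376/8270 ≈ 0.045466.
n = log₂(21.995) ≈ 4.4591 half-lives elapsed in 409 minutes.
t½ = 409/4.4591 ≈ 91.723 minutes.

92 minutes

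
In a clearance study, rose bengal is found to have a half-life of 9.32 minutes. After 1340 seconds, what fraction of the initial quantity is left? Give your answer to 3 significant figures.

1340 seconds = 22.3333 minutes.
n = 22.3333/9.32 ≈ 2.3963 half-lives.
Fraction remaining = (1/2)^2.3963 ≈ 0.18995.

0.190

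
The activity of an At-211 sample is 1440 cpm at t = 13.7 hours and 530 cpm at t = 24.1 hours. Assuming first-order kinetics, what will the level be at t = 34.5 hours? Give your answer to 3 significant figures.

Over Δt = 24.1 − 13.7 = 10.4 hours, the level fell by a factor of 1440/530 ≈ 2.717.
n = log₂(2.717) ≈ 1.442 half-lives, so t½ = 10.4/1.442 ≈ 7.2122 hours.
From t = 24.1 to t = 34.5: 530 × (1/2)^((34.5−24.1)/7.2122) ≈ 195.07 cpm.

195 cpm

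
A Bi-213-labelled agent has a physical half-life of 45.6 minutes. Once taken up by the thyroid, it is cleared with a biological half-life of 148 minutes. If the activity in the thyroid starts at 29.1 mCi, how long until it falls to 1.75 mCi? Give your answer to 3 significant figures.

141 minutes

1/t_eff = 1/t_phys + 1/t_biol = 1/45.6 + 1/148 = 0.028687 per minute.
t_eff = 45.6 × 148 / (45.6 + 148) ≈ 34.86 minutes.
n = log₂(29.1/1.75) ≈ 4.0556; t = 4.0556 × 34.86 ≈ 141.38 minutes.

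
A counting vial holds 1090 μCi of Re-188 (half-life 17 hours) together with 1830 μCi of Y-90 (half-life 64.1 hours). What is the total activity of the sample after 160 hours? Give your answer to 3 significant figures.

Re-188: 1090 × (1/2)^(160/17) = 1090 × (1/2)^9.4118 ≈ 1.6003 μCi.
Y-90: 1830 × (1/2)^(160/64.1) = 1830 × (1/2)^2.4961 ≈ 324.38 μCi.
Total = 1.6003 + 324.38 ≈ 325.98 μCi.

326 μCi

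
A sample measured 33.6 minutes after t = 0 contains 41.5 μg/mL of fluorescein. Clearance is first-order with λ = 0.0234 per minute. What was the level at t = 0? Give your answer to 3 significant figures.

t½ = ln 2 / λ = 0.69315 / 0.0234 ≈ 29.622 minutes.
Number of half-lives elapsed: n = 33.6/29.622 ≈ 1.1343.
A₀ = A × 2^n = 41.5 × 2^1.1343 = 41.5 × 2.1951 ≈ 91.098 μg/mL.

91.1 μg/mL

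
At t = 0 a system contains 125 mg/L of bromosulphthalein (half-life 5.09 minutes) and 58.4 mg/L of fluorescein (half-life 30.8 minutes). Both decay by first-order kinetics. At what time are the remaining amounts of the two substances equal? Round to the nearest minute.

7 minutes

Set 125·(1/2)^(t/5.09) = 58.4·(1/2)^(t/30.8).
Taking log₂: log₂(125/58.4) = t·(1/5.09 − 1/30.8).
log₂(2.1404) = 1.0979; 1/5.09 − 1/30.8 = 0.164.
t = 1.0979 / 0.164 ≈ 6.6946 minutes.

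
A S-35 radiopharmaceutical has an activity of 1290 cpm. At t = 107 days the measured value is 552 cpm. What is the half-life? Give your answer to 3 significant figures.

A/A₀ = 552/1290 ≈ 0.42791.
n = log₂(2.337) ≈ 1.2246 half-lives elapsed in 107 days.
t½ = 107/1.2246 ≈ 87.373 days.

87.4 days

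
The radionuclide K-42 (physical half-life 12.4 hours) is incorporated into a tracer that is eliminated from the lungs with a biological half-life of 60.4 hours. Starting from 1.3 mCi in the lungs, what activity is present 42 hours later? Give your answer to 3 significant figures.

1/t_eff = 1/t_phys + 1/t_biol = 1/12.4 + 1/60.4 = 0.097201 per hour.
t_eff = 12.4 × 60.4 / (12.4 + 60.4) ≈ 10.288 hours.
Remaining = 1.3 × (1/2)^(42/10.288) = 1.3 × (1/2)^4.0825 ≈ 0.076736 mCi.

0.0767 mCi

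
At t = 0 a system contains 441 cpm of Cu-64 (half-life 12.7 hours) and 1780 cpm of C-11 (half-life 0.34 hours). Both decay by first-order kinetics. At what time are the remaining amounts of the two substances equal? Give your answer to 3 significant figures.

0.703 hours

Set 441·(1/2)^(t/12.7) = 1780·(1/2)^(t/0.34).
Taking log₂: log₂(441/1780) = t·(1/12.7 − 1/0.34).
log₂(0.24775) = -2.013; 1/12.7 − 1/0.34 = -2.8624.
t = -2.013 / -2.8624 ≈ 0.70326 hours.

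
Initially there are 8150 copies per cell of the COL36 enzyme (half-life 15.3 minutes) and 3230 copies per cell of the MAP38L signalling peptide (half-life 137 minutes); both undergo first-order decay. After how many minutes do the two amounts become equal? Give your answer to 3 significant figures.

Set 8150·(1/2)^(t/15.3) = 3230·(1/2)^(t/137).
Taking log₂: log₂(8150/3230) = t·(1/15.3 − 1/137).
log₂(2.5232) = 1.3353; 1/15.3 − 1/137 = 0.05806.
t = 1.3353 / 0.05806 ≈ 22.998 minutes.

23.0 minutes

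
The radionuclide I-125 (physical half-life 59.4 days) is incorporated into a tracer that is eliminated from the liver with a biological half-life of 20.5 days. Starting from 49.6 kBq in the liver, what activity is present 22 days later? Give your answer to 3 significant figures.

18.2 kBq

1/t_eff = 1/t_phys + 1/t_biol = 1/59.4 + 1/20.5 = 0.065616 per day.
t_eff = 59.4 × 20.5 / (59.4 + 20.5) ≈ 15.24 days.
Remaining = 49.6 × (1/2)^(22/15.24) = 49.6 × (1/2)^1.4435 ≈ 18.236 kBq.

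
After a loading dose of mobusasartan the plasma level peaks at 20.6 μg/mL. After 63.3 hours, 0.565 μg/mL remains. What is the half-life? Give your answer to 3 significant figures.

A/A₀ = 0.565/20.6 ≈ 0.027427.
n = log₂(36.46) ≈ 5.1882 half-lives elapsed in 63.3 hours.
t½ = 63.3/5.1882 ≈ 12.201 hours.

12.2 hours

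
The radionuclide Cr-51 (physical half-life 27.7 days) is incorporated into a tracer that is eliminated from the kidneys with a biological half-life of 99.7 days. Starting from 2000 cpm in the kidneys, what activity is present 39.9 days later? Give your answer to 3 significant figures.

1/t_eff = 1/t_phys + 1/t_biol = 1/27.7 + 1/99.7 = 0.046131 per day.
t_eff = 27.7 × 99.7 / (27.7 + 99.7) ≈ 21.677 days.
Remaining = 2000 × (1/2)^(39.9/21.677) = 2000 × (1/2)^1.8406 ≈ 558.4 cpm.

558 cpm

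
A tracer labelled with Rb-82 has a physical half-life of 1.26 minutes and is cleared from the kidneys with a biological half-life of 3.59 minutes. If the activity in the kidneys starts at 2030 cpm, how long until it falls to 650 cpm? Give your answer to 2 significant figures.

1.5 minutes

1/t_eff = 1/t_phys + 1/t_biol = 1/1.26 + 1/3.59 = 1.0722 per minute.
t_eff = 1.26 × 3.59 / (1.26 + 3.59) ≈ 0.93266 minutes.
n = log₂(2030/650) ≈ 1.643; t = 1.643 × 0.93266 ≈ 1.5323 minutes.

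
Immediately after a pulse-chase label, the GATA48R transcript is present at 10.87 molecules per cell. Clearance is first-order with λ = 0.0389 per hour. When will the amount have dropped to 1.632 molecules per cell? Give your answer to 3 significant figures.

t½ = ln 2 / λ = 0.69315 / 0.0389 ≈ 17.819 hours.
Fraction remaining = 1.632/10.87 ≈ 0.15014.
n = log₂(10.87/1.632) = ln(6.6605)/ln 2 ≈ 2.7356 half-lives.
t = n × t½ = 2.7356 × 17.819 ≈ 48.746 hours.

48.7 hours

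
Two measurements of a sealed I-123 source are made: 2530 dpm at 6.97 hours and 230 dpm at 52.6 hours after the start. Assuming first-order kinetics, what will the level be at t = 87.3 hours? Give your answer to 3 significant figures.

Over Δt = 52.6 − 6.97 = 45.63 hours, the level fell by a factor of 2530/230 ≈ 11.
n = log₂(11) ≈ 3.4594 half-lives, so t½ = 45.63/3.4594 ≈ 13.19 hours.
From t = 52.6 to t = 87.3: 230 × (1/2)^((87.3−52.6)/13.19) ≈ 37.135 dpm.

37.1 dpm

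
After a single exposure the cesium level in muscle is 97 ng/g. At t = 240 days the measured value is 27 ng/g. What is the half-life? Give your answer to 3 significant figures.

130 days

A/A₀ = 27/97 ≈ 0.27835.
n = log₂(3.5926) ≈ 1.845 half-lives elapsed in 240 days.
t½ = 240/1.845 ≈ 130.08 days.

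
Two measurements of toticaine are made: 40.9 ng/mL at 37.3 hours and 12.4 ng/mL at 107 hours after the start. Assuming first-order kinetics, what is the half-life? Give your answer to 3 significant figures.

Over Δt = 107 − 37.3 = 69.7 hours, the level fell by a factor of 40.9/12.4 ≈ 3.2984.
n = log₂(3.2984) ≈ 1.7218 half-lives, so t½ = 69.7/1.7218 ≈ 40.482 hours.

40.5 hours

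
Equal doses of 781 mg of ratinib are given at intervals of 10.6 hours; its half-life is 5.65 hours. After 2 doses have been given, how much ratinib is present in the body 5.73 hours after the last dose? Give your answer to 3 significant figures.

492 mg

The 2 doses were given 16.33, 5.73 hours ago.
Total = 781·(1/2)^(16.33/5.65) + 781·(1/2)^(5.73/5.65)
      = 105.34 + 386.69 ≈ 492.03 mg.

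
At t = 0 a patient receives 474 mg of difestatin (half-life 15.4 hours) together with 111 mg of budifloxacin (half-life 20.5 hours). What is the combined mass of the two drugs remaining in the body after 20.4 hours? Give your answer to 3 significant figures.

difestatin: 474 × (1/2)^(20.4/15.4) = 474 × (1/2)^1.3247 ≈ 189.24 mg.
budifloxacin: 111 × (1/2)^(20.4/20.5) = 111 × (1/2)^0.99512 ≈ 55.688 mg.
Total = 189.24 + 55.688 ≈ 244.93 mg.

245 mg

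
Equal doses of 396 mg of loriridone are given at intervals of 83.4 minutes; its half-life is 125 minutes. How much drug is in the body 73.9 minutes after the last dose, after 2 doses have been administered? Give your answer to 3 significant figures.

428 mg

The 2 doses were given 157.3, 73.9 minutes ago.
Total = 396·(1/2)^(157.3/125) + 396·(1/2)^(73.9/125)
      = 165.53 + 262.86 ≈ 428.39 mg.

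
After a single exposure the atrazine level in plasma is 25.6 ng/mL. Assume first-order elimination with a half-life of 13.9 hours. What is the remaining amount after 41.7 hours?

3.2 ng/mL

Elapsed time is 3 half-lives (41.7/13.9).
Each half-life halves the amount: 25.6 × (1/2)^3 = 25.6/8 = 3.2 ng/mL.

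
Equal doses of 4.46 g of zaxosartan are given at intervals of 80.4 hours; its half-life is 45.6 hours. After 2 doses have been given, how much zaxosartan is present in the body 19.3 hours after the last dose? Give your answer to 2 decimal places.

The 2 doses were given 99.7, 19.3 hours ago.
Total = 4.46·(1/2)^(99.7/45.6) + 4.46·(1/2)^(19.3/45.6)
      = 0.97986 + 3.326 ≈ 4.3059 g.

4.31 g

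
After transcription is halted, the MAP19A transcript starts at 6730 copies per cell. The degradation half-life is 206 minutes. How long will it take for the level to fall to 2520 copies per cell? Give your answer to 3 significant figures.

Fraction remaining = 2520/6730 ≈ 0.37444.
n = log₂(6730/2520) = ln(2.6706)/ln 2 ≈ 1.4172 half-lives.
t = n × t½ = 1.4172 × 206 ≈ 291.94 minutes.

292 minutes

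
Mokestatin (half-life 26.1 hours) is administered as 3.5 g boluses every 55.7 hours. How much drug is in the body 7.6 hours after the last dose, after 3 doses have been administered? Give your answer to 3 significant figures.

3.66 g

The 3 doses were given 119, 63.3, 7.6 hours ago.
Total = 3.5·(1/2)^(119/26.1) + 3.5·(1/2)^(63.3/26.1) + 3.5·(1/2)^(7.6/26.1)
      = 0.14844 + 0.6516 + 2.8603 ≈ 3.6603 g.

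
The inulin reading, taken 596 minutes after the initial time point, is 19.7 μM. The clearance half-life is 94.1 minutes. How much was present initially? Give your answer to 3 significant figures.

1590 μM

Number of half-lives elapsed: n = 596/94.1 ≈ 6.3337.
A₀ = A × 2^n = 19.7 × 2^6.3337 = 19.7 × 80.655 ≈ 1588.9 μM.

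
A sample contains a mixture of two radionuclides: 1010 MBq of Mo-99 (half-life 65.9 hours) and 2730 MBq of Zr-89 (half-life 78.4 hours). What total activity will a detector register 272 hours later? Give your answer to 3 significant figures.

Mo-99: 1010 × (1/2)^(272/65.9) = 1010 × (1/2)^4.1275 ≈ 57.787 MBq.
Zr-89: 2730 × (1/2)^(272/78.4) = 2730 × (1/2)^3.4694 ≈ 246.47 MBq.
Total = 57.787 + 246.47 ≈ 304.26 MBq.

304 MBq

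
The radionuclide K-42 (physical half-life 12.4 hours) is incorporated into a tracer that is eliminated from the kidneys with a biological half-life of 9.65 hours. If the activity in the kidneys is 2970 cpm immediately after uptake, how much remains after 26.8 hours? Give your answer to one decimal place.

1/t_eff = 1/t_phys + 1/t_biol = 1/12.4 + 1/9.65 = 0.18427 per hour.
t_eff = 12.4 × 9.65 / (12.4 + 9.65) ≈ 5.4268 hours.
Remaining = 2970 × (1/2)^(26.8/5.4268) = 2970 × (1/2)^4.9385 ≈ 96.855 cpm.

96.9 cpm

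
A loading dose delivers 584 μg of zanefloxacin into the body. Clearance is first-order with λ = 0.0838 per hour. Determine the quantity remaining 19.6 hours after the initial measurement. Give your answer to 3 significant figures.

113 μg

t½ = ln 2 / λ = 0.69315 / 0.0838 ≈ 8.2714 hours.
Number of half-lives: n = 19.6/8.2714 ≈ 2.3696.
Remaining = 584 × (1/2)^2.3696 = 584 × 0.1935 ≈ 113 μg.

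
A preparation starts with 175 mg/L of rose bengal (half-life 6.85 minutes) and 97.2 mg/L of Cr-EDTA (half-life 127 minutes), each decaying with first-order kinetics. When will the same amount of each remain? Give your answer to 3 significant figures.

Set 175·(1/2)^(t/6.85) = 97.2·(1/2)^(t/127).
Taking log₂: log₂(175/97.2) = t·(1/6.85 − 1/127).
log₂(1.8004) = 0.84833; 1/6.85 − 1/127 = 0.13811.
t = 0.84833 / 0.13811 ≈ 6.1423 minutes.

6.14 minutes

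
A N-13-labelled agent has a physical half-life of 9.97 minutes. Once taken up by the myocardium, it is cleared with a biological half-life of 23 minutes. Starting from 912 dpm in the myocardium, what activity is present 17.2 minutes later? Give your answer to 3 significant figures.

1/t_eff = 1/t_phys + 1/t_biol = 1/9.97 + 1/23 = 0.14378 per minute.
t_eff = 9.97 × 23 / (9.97 + 23) ≈ 6.9551 minutes.
Remaining = 912 × (1/2)^(17.2/6.9551) = 912 × (1/2)^2.473 ≈ 164.27 dpm.

164 dpm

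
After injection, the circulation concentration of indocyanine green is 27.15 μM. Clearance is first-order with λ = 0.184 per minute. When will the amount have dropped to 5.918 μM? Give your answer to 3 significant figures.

8.28 minutes

t½ = ln 2 / λ = 0.69315 / 0.184 ≈ 3.7671 minutes.
Fraction remaining = 5.918/27.15 ≈ 0.21797.
n = log₂(27.15/5.918) = ln(4.5877)/ln 2 ≈ 2.1978 half-lives.
t = n × t½ = 2.1978 × 3.7671 ≈ 8.2792 minutes.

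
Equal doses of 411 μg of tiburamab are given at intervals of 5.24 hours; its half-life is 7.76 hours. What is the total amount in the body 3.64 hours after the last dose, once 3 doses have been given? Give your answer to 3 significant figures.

The 3 doses were given 14.12, 8.88, 3.64 hours ago.
Total = 411·(1/2)^(14.12/7.76) + 411·(1/2)^(8.88/7.76) + 411·(1/2)^(3.64/7.76)
      = 116.44 + 185.94 + 296.92 ≈ 599.29 μg.

599 μg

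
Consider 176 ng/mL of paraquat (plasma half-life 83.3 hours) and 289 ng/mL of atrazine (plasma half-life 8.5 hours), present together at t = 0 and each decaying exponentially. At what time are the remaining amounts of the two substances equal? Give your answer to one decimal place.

Set 176·(1/2)^(t/83.3) = 289·(1/2)^(t/8.5).
Taking log₂: log₂(176/289) = t·(1/83.3 − 1/8.5).
log₂(0.609) = -0.71549; 1/83.3 − 1/8.5 = -0.10564.
t = -0.71549 / -0.10564 ≈ 6.7728 hours.

6.8 hours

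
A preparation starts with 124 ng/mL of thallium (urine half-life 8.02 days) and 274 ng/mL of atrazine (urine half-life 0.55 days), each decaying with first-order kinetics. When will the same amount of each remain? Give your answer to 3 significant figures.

Set 124·(1/2)^(t/8.02) = 274·(1/2)^(t/0.55).
Taking log₂: log₂(124/274) = t·(1/8.02 − 1/0.55).
log₂(0.45255) = -1.1438; 1/8.02 − 1/0.55 = -1.6935.
t = -1.1438 / -1.6935 ≈ 0.67543 days.

0.675 days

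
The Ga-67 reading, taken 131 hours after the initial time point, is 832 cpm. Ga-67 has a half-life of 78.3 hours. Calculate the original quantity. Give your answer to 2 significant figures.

Number of half-lives elapsed: n = 131/78.3 ≈ 1.6731.
A₀ = A × 2^n = 832 × 2^1.6731 = 832 × 3.1889 ≈ 2653.2 cpm.

2700 cpm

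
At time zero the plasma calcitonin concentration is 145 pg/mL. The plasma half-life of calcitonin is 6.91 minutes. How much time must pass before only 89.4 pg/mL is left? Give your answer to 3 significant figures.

4.82 minutes

Fraction remaining = 89.4/145 ≈ 0.61655.
n = log₂(145/89.4) = ln(1.6219)/ln 2 ≈ 0.69771 half-lives.
t = n × t½ = 0.69771 × 6.91 ≈ 4.8211 minutes.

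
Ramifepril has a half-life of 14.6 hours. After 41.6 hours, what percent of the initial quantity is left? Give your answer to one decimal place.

13.9%

n = 41.6/14.6 ≈ 2.8493 half-lives.
Fraction remaining = (1/2)^2.8493 ≈ 0.13876, i.e. 13.876%.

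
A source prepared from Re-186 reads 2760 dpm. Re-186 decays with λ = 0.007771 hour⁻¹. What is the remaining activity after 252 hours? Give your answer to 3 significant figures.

t½ = ln 2 / λ = 0.69315 / 0.007771 ≈ 89.197 hours.
Number of half-lives: n = 252/89.197 ≈ 2.8252.
Remaining = 2760 × (1/2)^2.8252 = 2760 × 0.1411 ≈ 389.43 dpm.

389 dpm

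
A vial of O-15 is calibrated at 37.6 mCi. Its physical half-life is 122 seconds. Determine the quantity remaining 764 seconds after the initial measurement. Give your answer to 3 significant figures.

0.490 mCi

Number of half-lives: n = 764/122 ≈ 6.2623.
Remaining = 37.6 × (1/2)^6.2623 = 37.6 × 0.013028 ≈ 0.48983 mCi.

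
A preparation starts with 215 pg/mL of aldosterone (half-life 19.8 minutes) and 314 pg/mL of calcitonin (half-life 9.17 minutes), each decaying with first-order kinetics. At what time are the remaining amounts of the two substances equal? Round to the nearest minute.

9 minutes

Set 215·(1/2)^(t/19.8) = 314·(1/2)^(t/9.17).
Taking log₂: log₂(215/314) = t·(1/19.8 − 1/9.17).
log₂(0.68471) = -0.54643; 1/19.8 − 1/9.17 = -0.058546.
t = -0.54643 / -0.058546 ≈ 9.3333 minutes.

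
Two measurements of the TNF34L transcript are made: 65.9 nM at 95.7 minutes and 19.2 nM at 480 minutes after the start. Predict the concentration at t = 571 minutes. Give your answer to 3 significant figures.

Over Δt = 480 − 95.7 = 384.3 minutes, the level fell by a factor of 65.9/19.2 ≈ 3.4323.
n = log₂(3.4323) ≈ 1.7792 half-lives, so t½ = 384.3/1.7792 ≈ 216 minutes.
From t = 480 to t = 571: 19.2 × (1/2)^((571−480)/216) ≈ 14.338 nM.

14.3 nM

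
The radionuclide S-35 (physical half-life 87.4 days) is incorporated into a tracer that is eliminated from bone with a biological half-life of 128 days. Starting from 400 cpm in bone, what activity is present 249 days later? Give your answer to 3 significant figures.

1/t_eff = 1/t_phys + 1/t_biol = 1/87.4 + 1/128 = 0.019254 per day.
t_eff = 87.4 × 128 / (87.4 + 128) ≈ 51.937 days.
Remaining = 400 × (1/2)^(249/51.937) = 400 × (1/2)^4.7943 ≈ 14.416 cpm.

14.4 cpm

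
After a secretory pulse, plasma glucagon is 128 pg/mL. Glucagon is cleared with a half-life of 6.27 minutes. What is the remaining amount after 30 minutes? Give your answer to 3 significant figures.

4.64 pg/mL

Number of half-lives: n = 30/6.27 ≈ 4.7847.
Remaining = 128 × (1/2)^4.7847 = 128 × 0.03628 ≈ 4.6438 pg/mL.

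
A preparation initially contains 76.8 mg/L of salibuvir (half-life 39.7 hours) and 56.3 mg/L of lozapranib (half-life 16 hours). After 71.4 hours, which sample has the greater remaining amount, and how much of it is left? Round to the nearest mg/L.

salibuvir: 76.8 × (1/2)^1.7985 ≈ 22.078 mg/L.
lozapranib: 56.3 × (1/2)^4.4625 ≈ 2.5537 mg/L.
Salibuvir has more remaining, at ≈ 22.078 mg/L.

salibuvir, 22 mg/L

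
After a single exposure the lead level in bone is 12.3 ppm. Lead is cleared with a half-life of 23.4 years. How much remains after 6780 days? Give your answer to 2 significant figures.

7.1 ppm

Convert the elapsed time: 6780 days = 18.5753 years.
Number of half-lives: n = 18.5753/23.4 ≈ 0.79382.
Remaining = 12.3 × (1/2)^0.79382 = 12.3 × 0.57682 ≈ 7.0948 ppm.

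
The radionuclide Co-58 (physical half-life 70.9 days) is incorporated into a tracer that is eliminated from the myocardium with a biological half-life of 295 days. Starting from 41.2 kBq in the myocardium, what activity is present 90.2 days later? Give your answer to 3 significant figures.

1/t_eff = 1/t_phys + 1/t_biol = 1/70.9 + 1/295 = 0.017494 per day.
t_eff = 70.9 × 295 / (70.9 + 295) ≈ 57.162 days.
Remaining = 41.2 × (1/2)^(90.2/57.162) = 41.2 × (1/2)^1.578 ≈ 13.8 kBq.

13.8 kBq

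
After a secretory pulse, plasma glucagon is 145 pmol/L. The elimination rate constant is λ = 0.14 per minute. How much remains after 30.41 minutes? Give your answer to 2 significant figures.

2.1 pmol/L

t½ = ln 2 / λ = 0.69315 / 0.14 ≈ 4.9511 minutes.
Number of half-lives: n = 30.41/4.9511 ≈ 6.1421.
Remaining = 145 × (1/2)^6.1421 = 145 × 0.014159 ≈ 2.0531 pmol/L.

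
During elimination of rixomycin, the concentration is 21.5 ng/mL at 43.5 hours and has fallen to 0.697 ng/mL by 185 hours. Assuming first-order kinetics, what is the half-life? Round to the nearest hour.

29 hours

Over Δt = 185 − 43.5 = 141.5 hours, the level fell by a factor of 21.5/0.697 ≈ 30.846.
n = log₂(30.846) ≈ 4.947 half-lives, so t½ = 141.5/4.947 ≈ 28.603 hours.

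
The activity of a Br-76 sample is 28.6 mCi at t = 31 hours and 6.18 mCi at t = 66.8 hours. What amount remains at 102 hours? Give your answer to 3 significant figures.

Over Δt = 66.8 − 31 = 35.8 hours, the level fell by a factor of 28.6/6.18 ≈ 4.6278.
n = log₂(4.6278) ≈ 2.2103 half-lives, so t½ = 35.8/2.2103 ≈ 16.197 hours.
From t = 66.8 to t = 102: 6.18 × (1/2)^((102−66.8)/16.197) ≈ 1.3701 mCi.

1.37 mCi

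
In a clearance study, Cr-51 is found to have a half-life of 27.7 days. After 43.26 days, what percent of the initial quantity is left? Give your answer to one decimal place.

33.9%

n = 43.26/27.7 ≈ 1.5617 half-lives.
Fraction remaining = (1/2)^1.5617 ≈ 0.33874, i.e. 33.874%.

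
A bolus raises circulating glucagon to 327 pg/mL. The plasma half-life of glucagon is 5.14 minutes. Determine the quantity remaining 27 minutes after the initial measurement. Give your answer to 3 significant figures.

8.58 pg/mL

Number of half-lives: n = 27/5.14 ≈ 5.2529.
Remaining = 327 × (1/2)^5.2529 = 327 × 0.026225 ≈ 8.5755 pg/mL.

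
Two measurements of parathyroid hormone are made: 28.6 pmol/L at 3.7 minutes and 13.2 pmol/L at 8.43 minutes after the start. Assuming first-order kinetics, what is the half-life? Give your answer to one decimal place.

Over Δt = 8.43 − 3.7 = 4.73 minutes, the level fell by a factor of 28.6/13.2 ≈ 2.1667.
n = log₂(2.1667) ≈ 1.1155 half-lives, so t½ = 4.73/1.1155 ≈ 4.2403 minutes.

4.2 minutes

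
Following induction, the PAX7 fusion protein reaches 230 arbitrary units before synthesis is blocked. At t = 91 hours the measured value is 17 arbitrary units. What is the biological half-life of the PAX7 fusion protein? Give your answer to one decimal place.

24.2 hours

A/A₀ = 17/230 ≈ 0.073913.
n = log₂(13.529) ≈ 3.758 half-lives elapsed in 91 hours.
t½ = 91/3.758 ≈ 24.215 hours.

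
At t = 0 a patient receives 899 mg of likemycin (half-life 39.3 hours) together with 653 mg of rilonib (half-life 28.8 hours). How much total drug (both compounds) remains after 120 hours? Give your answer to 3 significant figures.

likemycin: 899 × (1/2)^(120/39.3) = 899 × (1/2)^3.0534 ≈ 108.29 mg.
rilonib: 653 × (1/2)^(120/28.8) = 653 × (1/2)^4.1667 ≈ 36.36 mg.
Total = 108.29 + 36.36 ≈ 144.65 mg.

145 mg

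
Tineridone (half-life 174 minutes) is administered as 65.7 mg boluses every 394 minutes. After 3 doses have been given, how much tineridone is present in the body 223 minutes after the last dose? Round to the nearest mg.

34 mg

The 3 doses were given 1011, 617, 223 minutes ago.
Total = 65.7·(1/2)^(1011/174) + 65.7·(1/2)^(617/174) + 65.7·(1/2)^(223/174)
      = 1.1708 + 5.625 + 27.025 ≈ 33.821 mg.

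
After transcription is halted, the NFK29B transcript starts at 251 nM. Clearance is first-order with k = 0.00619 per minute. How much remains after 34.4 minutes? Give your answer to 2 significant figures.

t½ = ln 2 / k = 0.69315 / 0.00619 ≈ 111.98 minutes.
Number of half-lives: n = 34.4/111.98 ≈ 0.3072.
Remaining = 251 × (1/2)^0.3072 = 251 × 0.80821 ≈ 202.86 nM.

200 nM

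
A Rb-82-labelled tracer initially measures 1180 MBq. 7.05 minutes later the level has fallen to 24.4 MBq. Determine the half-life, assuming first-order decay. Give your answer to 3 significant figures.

1.26 minutes

A/A₀ = 24.4/1180 ≈ 0.020678.
n = log₂(48.361) ≈ 5.5958 half-lives elapsed in 7.05 minutes.
t½ = 7.05/5.5958 ≈ 1.2599 minutes.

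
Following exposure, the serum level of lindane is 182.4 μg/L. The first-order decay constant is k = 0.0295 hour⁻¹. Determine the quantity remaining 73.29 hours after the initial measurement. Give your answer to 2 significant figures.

21 μg/L

t½ = ln 2 / k = 0.69315 / 0.0295 ≈ 23.497 hours.
Number of half-lives: n = 73.29/23.497 ≈ 3.1192.
Remaining = 182.4 × (1/2)^3.1192 = 182.4 × 0.11509 ≈ 20.992 μg/L.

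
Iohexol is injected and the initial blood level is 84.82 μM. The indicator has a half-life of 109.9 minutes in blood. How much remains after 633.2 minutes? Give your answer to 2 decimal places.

Number of half-lives: n = 633.2/109.9 ≈ 5.7616.
Remaining = 84.82 × (1/2)^5.7616 = 84.82 × 0.018433 ≈ 1.5634 μM.

1.56 μM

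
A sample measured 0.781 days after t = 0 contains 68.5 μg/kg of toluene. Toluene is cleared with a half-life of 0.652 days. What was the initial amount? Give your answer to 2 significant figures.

160 μg/kg

Number of half-lives elapsed: n = 0.781/0.652 ≈ 1.1979.
A₀ = A × 2^n = 68.5 × 2^1.1979 = 68.5 × 2.294 ≈ 157.14 μg/kg.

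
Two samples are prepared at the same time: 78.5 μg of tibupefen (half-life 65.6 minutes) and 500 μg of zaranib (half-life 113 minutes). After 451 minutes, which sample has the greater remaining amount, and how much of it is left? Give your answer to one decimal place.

zaranib, 31.4 μg

tibupefen: 78.5 × (1/2)^6.875 ≈ 0.66879 μg.
zaranib: 500 × (1/2)^3.9912 ≈ 31.442 μg.
Zaranib has more remaining, at ≈ 31.442 μg.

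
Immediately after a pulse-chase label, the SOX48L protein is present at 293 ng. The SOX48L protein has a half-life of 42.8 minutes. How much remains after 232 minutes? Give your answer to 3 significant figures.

6.84 ng

Number of half-lives: n = 232/42.8 ≈ 5.4206.
Remaining = 293 × (1/2)^5.4206 = 293 × 0.023348 ≈ 6.8409 ng.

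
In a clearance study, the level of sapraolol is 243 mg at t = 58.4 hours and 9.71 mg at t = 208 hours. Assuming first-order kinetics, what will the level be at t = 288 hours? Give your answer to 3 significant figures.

1.74 mg

Over Δt = 208 − 58.4 = 149.6 hours, the level fell by a factor of 243/9.71 ≈ 25.026.
n = log₂(25.026) ≈ 4.6453 half-lives, so t½ = 149.6/4.6453 ≈ 32.204 hours.
From t = 208 to t = 288: 9.71 × (1/2)^((288−208)/32.204) ≈ 1.7355 mg.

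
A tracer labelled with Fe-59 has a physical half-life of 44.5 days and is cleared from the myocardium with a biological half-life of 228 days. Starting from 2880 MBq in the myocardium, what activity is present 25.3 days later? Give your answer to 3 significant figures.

1800 MBq

1/t_eff = 1/t_phys + 1/t_biol = 1/44.5 + 1/228 = 0.026858 per day.
t_eff = 44.5 × 228 / (44.5 + 228) ≈ 37.233 days.
Remaining = 2880 × (1/2)^(25.3/37.233) = 2880 × (1/2)^0.6795 ≈ 1798.2 MBq.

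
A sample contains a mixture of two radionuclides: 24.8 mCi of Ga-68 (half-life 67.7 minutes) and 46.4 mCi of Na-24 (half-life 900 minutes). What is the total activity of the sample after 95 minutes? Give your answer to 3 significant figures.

Ga-68: 24.8 × (1/2)^(95/67.7) = 24.8 × (1/2)^1.4032 ≈ 9.3763 mCi.
Na-24: 46.4 × (1/2)^(95/900) = 46.4 × (1/2)^0.10556 ≈ 43.126 mCi.
Total = 9.3763 + 43.126 ≈ 52.503 mCi.

52.5 mCi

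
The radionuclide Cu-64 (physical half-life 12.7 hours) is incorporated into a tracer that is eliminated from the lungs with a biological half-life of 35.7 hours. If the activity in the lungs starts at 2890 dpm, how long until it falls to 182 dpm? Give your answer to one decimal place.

1/t_eff = 1/t_phys + 1/t_biol = 1/12.7 + 1/35.7 = 0.10675 per hour.
t_eff = 12.7 × 35.7 / (12.7 + 35.7) ≈ 9.3676 hours.
n = log₂(2890/182) ≈ 3.9891; t = 3.9891 × 9.3676 ≈ 37.368 hours.

37.4 hours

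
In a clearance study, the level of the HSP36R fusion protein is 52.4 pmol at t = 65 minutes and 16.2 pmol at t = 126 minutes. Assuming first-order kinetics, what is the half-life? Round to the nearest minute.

36 minutes

Over Δt = 126 − 65 = 61 minutes, the level fell by a factor of 52.4/16.2 ≈ 3.2346.
n = log₂(3.2346) ≈ 1.6936 half-lives, so t½ = 61/1.6936 ≈ 36.019 minutes.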